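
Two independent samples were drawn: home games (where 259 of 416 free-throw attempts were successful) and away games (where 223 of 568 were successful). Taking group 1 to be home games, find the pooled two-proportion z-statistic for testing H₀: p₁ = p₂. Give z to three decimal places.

z = 7.129

p̂₁ = 259/416 = 0.62260, p̂₂ = 223/568 = 0.39261.
Pooling: p̂ = 482/984 = 0.48984.
SE = √[p̂(1−p̂)(1/n₁+1/n₂)] = √[0.48984·0.51016·(1/416+1/568)] ≈ 0.032259.
z = 0.22999/0.032259 = 7.129.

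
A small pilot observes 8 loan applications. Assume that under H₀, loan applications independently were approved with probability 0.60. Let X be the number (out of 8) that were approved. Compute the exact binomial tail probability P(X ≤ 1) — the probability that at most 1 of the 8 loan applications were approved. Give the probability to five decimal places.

X is binomial with n = 8 and p = 0.60.
P(X ≤ 1) = C(8,0)·0.60^0·0.40^8 + C(8,1)·0.60^1·0.40^7.
= 0.000655 + 0.007864 = 0.00852.

P = 0.00852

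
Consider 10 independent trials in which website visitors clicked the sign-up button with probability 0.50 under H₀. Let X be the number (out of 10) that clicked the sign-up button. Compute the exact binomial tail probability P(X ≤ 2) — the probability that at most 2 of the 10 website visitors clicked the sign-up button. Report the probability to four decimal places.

P = 0.0547

X ~ Binomial(n=10, p=0.50).
P(X ≤ 2) = C(10,0)·0.50^0·0.50^10 + C(10,1)·0.50^1·0.50^9 + C(10,2)·0.50^2·0.50^8.
= 0.000977 + 0.009766 + 0.043945 = 0.0547.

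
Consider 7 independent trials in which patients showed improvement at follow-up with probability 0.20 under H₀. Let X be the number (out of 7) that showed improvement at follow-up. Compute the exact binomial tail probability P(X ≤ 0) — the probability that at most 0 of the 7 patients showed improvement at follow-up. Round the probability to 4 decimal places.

P = 0.2097

X is binomial with n = 7 and p = 0.20.
P(X ≤ 0) = C(7,0)·0.20^0·0.80^7.
= 0.209715 = 0.2097.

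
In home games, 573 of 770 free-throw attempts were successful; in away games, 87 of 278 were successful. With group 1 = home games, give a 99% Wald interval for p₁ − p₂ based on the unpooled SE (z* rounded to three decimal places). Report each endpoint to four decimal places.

p̂₁ = 573/770 = 0.74416, p̂₂ = 87/278 = 0.31295; p̂₁ − p̂₂ = 0.43121.
Unpooled SE = √(p̂₁(1−p̂₁)/n₁ + p̂₂(1−p̂₂)/n₂) = √(0.000247257 + 0.000773425) = 0.031948.
For 99% confidence, z* = 2.576. Margin of error = 0.08230.
CI: 0.43121 ± 0.08230 = (0.3489, 0.5135).

(0.3489, 0.5135)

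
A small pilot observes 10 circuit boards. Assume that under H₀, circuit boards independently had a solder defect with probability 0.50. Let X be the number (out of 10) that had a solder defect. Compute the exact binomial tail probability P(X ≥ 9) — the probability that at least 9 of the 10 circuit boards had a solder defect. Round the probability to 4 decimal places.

P = 0.0107

X ~ Binomial(n=10, p=0.50).
P(X ≥ 9) = C(10,9)·0.50^9·0.50^1 + C(10,10)·0.50^10·0.50^0.
= 0.009766 + 0.000977 = 0.0107.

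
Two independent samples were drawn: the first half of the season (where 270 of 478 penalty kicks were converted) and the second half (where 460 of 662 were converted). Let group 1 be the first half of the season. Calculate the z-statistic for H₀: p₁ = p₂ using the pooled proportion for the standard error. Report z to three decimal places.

p̂₁ = 270/478 = 0.56485, p̂₂ = 460/662 = 0.69486.
Pooled p̂ = (270+460)/(478+662) = 730/1140 = 0.64035.
SE = √[p̂(1−p̂)(1/n₁+1/n₂)] = √[0.64035·0.35965·(1/478+1/662)] ≈ 0.028804.
z = (p̂₁ − p̂₂)/SE = (0.56485 − 0.69486)/0.028804 = -0.13001/0.028804 = -4.514.

z = -4.514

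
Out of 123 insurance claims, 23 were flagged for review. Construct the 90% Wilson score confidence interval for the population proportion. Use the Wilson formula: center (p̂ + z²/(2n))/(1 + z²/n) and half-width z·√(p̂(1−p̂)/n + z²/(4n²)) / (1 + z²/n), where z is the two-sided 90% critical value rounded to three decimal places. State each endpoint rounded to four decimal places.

(0.1361, 0.2513)

p̂ = 23/123 = 0.18699; z = 1.645, so z² = 2.706025.
Denominator 1 + z²/n = 1 + 2.706025/123 = 1.022000.
Adjusted center: (0.18699 + z²/(2n))/1.022000 = 0.19373.
Radicand: p̂(1−p̂)/n + z²/(4n²) = 0.001235983 + 0.000044716 = 0.001280699.
Half-width = 1.645·√0.001280699/1.022000 = 0.05760.
Interval: 0.19373 ± 0.05760 → (0.1361, 0.2513).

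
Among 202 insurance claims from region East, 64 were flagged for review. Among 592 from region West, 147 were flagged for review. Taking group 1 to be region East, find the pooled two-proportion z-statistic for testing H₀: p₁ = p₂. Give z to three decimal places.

Sample proportions: p̂₁ = 64/202 = 0.31683 and p̂₂ = 147/592 = 0.24831.
Pooled p̂ = (64+147)/(202+592) = 211/794 = 0.26574.
SE = √[p̂(1−p̂)(1/n₁+1/n₂)] = √[0.26574·0.73426·(1/202+1/592)] ≈ 0.035994.
z = 0.06852/0.035994 = 1.904.

z = 1.904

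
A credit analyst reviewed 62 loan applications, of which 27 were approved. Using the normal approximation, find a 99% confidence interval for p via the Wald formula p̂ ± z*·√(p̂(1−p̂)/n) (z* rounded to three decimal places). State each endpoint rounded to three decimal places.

(0.273, 0.598)

With x = 27 successes in n = 62, p̂ = 0.43548.
SE = √(p̂(1−p̂)/n) = √(0.245838/62) = 0.062969.
For 99% confidence, z* = 2.576.
Margin = 2.576·0.062969 = 0.16221.
So the interval runs from 0.273 to 0.598.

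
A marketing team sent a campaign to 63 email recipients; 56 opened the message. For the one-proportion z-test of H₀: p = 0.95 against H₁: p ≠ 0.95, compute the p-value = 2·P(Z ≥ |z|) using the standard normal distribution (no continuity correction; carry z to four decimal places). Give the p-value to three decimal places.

p-value = 0.026

Sample proportion p̂ = 56/63 = 0.88889.
Null standard error: √(0.95·0.05/63) = √0.000753968 = 0.027458.
z = (p̂ − p₀)/SE = (56/63 − 0.95)/0.027458 ≈ -2.2256.
From the standard normal, 2·P(Z ≥ |z|) = 0.026.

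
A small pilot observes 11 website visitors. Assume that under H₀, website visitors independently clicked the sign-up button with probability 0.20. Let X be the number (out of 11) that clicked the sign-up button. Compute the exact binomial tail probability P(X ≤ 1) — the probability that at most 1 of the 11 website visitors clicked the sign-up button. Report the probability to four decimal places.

X ~ Binomial(n=11, p=0.20).
P(X ≤ 1) = C(11,0)·0.20^0·0.80^11 + C(11,1)·0.20^1·0.80^10.
= 0.085899 + 0.236223 = 0.3221.

P = 0.3221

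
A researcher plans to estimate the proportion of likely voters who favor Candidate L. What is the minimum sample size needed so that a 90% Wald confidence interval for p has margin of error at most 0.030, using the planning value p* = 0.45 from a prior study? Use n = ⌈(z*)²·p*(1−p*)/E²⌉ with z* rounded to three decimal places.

n = 745

The 90% critical value is z* = 1.645.
p*(1−p*) = 0.2475.
Required n before rounding: 2.706025 × 0.2475 / 0.030² = 744.157.
⌈744.157⌉ = 745.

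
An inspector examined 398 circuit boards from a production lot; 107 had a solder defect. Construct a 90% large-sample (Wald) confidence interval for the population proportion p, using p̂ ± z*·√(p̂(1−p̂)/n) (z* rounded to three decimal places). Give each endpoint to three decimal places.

(0.232, 0.305)

Sample proportion p̂ = 107/398 = 0.26884.
SE = √(p̂(1−p̂)/n) = √(0.196567/398) = 0.022224.
For 90% confidence, z* = 1.645.
Margin of error: 1.645 × 0.022224 = 0.03656.
So the interval runs from 0.232 to 0.305.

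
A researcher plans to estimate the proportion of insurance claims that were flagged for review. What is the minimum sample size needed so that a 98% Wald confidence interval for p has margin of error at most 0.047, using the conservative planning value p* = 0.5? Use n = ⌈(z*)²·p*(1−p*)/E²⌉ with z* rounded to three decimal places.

The 98% critical value is z* = 2.326.
p*(1−p*) = 0.2500.
Required n before rounding: 5.410276 × 0.2500 / 0.047² = 612.299.
⌈612.299⌉ = 613.

n = 613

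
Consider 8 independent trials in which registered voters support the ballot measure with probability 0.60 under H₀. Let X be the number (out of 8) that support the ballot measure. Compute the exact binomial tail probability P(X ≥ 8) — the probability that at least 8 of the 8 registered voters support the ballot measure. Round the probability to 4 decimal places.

X is binomial with n = 8 and p = 0.60.
P(X ≥ 8) = C(8,8)·0.60^8·0.40^0.
= 0.016796 = 0.0168.

P = 0.0168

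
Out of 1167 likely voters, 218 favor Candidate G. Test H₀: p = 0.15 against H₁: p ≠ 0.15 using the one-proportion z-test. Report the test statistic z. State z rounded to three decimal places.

z = 3.521

The sample proportion is 218/1167 = 0.18680.
SE₀ = √(0.15·0.85/1167) = 0.010452.
z = (p̂ − p₀)/SE = (0.18680 − 0.15)/0.010452 = 3.521.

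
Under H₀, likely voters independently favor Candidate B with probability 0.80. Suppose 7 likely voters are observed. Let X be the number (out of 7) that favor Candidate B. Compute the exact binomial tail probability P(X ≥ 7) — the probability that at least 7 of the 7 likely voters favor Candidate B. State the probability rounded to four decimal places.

X is binomial with n = 7 and p = 0.80.
P(X ≥ 7) = C(7,7)·0.80^7·0.20^0.
= 0.209715 = 0.2097.

P = 0.2097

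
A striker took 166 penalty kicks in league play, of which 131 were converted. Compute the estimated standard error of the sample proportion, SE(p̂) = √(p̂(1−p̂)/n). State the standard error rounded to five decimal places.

SE = 0.03166

Sample proportion p̂ = 131/166 = 0.78916.
p̂(1−p̂) = 0.78916·0.21084 = 0.166386.
SE = √(0.166386/166) = √0.001002325 = 0.03166.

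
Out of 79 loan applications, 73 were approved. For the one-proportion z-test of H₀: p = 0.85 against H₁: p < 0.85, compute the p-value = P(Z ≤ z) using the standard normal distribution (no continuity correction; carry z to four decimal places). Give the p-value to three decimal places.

p-value = 0.967

With x = 73 successes in n = 79, p̂ = 0.92405.
SE₀ = √(0.85·0.15/79) = 0.040174.
z = (p̂ − p₀)/SE = (73/79 − 0.85)/0.040174 ≈ 1.8433.
p-value = P(Z ≤ z) with z = 1.8433 → 0.967.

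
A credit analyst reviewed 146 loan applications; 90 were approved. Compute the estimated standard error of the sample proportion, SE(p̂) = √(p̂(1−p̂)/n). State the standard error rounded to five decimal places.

With x = 90 successes in n = 146, p̂ = 0.61644.
p̂(1−p̂) = 0.236442.
SE = √(0.236442/146) = √0.001619466 = 0.04024.

SE = 0.04024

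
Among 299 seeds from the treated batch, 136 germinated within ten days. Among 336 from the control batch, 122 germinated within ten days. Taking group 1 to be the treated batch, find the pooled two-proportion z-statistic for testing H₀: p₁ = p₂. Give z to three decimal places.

p̂₁ = 136/299 = 0.45485, p̂₂ = 122/336 = 0.36310.
Pooled p̂ = (136+122)/(299+336) = 258/635 = 0.40630.
SE = √[p̂(1−p̂)(1/n₁+1/n₂)] = √[0.40630·0.59370·(1/299+1/336)] ≈ 0.039047.
z = 0.09175/0.039047 = 2.350.

z = 2.350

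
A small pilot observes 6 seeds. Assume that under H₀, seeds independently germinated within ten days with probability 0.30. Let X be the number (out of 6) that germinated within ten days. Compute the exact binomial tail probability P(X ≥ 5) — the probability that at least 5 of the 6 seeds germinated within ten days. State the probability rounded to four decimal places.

P = 0.0109

X ~ Binomial(n=6, p=0.30).
P(X ≥ 5) = C(6,5)·0.30^5·0.70^1 + C(6,6)·0.30^6·0.70^0.
= 0.010206 + 0.000729 = 0.0109.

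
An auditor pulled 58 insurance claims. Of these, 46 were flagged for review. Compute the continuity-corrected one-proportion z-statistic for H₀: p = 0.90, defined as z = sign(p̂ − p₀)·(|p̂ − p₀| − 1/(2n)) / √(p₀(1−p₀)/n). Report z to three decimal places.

z = -2.495

Sample proportion p̂ = 46/58 = 0.79310. p̂ − p₀ = -0.106897.
1/(2n) = 0.008621.
Corrected numerator: |-0.106897| − 0.008621 = 0.098276.
Under H₀, SE = √(p₀(1−p₀)/n) = √(0.90·0.10/58) = √0.001551724 = 0.039392.
z = (−)0.098276/0.039392 = -2.495.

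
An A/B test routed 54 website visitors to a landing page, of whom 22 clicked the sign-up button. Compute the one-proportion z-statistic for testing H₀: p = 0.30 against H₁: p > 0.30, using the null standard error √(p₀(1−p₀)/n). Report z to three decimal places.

p̂ = 22/54 = 0.40741.
Null standard error: √(0.30·0.70/54) = √0.003888889 = 0.062361.
Test statistic: z = 0.10741/0.062361 = 1.722.

z = 1.722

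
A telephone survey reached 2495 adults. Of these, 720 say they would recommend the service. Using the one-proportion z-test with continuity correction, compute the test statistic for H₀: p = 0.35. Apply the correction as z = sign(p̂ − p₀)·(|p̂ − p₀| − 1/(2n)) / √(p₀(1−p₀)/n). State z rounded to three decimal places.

Sample proportion p̂ = 720/2495 = 0.28858. p̂ − p₀ = -0.061423.
Continuity correction 1/(2n) = 1/4990 = 0.000200.
Corrected numerator: |-0.061423| − 0.000200 = 0.061223.
Null standard error: √(0.35·0.65/2495) = √0.000091182 = 0.009549.
z = −0.061223/0.009549 = -6.411.

z = -6.411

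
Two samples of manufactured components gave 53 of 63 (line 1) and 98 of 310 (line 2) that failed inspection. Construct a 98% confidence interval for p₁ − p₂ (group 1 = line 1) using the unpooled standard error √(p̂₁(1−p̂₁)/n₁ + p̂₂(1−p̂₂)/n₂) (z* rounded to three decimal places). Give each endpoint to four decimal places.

p̂₁ = 53/63 = 0.84127, p̂₂ = 98/310 = 0.31613; p̂₁ − p̂₂ = 0.52514.
SE = √(0.002119602 + 0.000697392) = √0.002816994 = 0.053075.
z* = 2.326 at the 98% level. Margin of error = 0.12345.
CI: 0.52514 ± 0.12345 = (0.4017, 0.6486).

(0.4017, 0.6486)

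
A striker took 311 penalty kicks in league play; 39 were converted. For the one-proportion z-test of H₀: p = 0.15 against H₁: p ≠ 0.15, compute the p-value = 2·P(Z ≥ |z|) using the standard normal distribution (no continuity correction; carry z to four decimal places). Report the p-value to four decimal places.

p-value = 0.2244

The sample proportion is 39/311 = 0.12540.
Null standard error: √(0.15·0.85/311) = √0.000409968 = 0.020248.
Test statistic (full precision, shown to 4 dp): z = (39/311 − 0.15)/SE₀ ≈ -1.2149.
From the standard normal, 2·P(Z ≥ |z|) = 0.2244.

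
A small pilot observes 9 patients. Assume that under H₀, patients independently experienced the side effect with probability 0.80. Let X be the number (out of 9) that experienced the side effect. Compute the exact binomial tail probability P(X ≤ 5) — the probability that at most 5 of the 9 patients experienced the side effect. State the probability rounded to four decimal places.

P = 0.0856

X is binomial with n = 9 and p = 0.80.
P(X ≤ 5) = Σ_{j=0}^{5} C(9,j)·0.80^j·0.20^{9−j}.
= 0.000001 + 0.000018 + 0.000295 + 0.002753 + 0.016515 + 0.066060 = 0.0856.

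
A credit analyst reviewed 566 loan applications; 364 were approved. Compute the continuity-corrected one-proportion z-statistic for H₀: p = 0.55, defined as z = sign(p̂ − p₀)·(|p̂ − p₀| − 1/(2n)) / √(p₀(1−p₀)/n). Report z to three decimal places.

z = 4.410

p̂ = 364/566 = 0.64311. p̂ − p₀ = 0.093110.
Continuity correction 1/(2n) = 1/1132 = 0.000883.
Corrected numerator: |0.093110| − 0.000883 = 0.092227.
Null standard error: √(0.55·0.45/566) = √0.000437279 = 0.020911.
z = (+)0.092227/0.020911 = 4.410.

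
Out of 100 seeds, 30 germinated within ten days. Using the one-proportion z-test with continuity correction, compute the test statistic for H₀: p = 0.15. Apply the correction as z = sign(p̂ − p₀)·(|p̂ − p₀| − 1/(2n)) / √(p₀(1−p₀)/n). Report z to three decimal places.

z = 4.061

Sample proportion p̂ = 30/100 = 0.30000. p̂ − p₀ = 0.150000.
1/(2n) = 0.005000.
Corrected numerator: |0.150000| − 0.005000 = 0.145000.
Null standard error: √(0.15·0.85/100) = √0.001275000 = 0.035707.
z = (+)0.145000/0.035707 = 4.061.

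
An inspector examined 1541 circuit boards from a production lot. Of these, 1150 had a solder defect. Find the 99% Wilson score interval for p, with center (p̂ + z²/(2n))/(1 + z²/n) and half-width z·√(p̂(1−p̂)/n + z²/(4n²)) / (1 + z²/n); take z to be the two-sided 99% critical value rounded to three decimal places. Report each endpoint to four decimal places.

(0.7167, 0.7737)

Here p̂ = 1150/1541 = 0.74627 and z = 2.576 (z² = 6.635776).
Denominator 1 + z²/n = 1 + 6.635776/1541 = 1.004306.
Center = (0.74627 + 0.002153)/1.004306 = 0.74521.
Radicand: p̂(1−p̂)/n + z²/(4n²) = 0.000122876 + 0.000000699 = 0.000123575.
Half-width = 2.576·√0.000123575/1.004306 = 0.02851.
Interval: 0.74521 ± 0.02851 → (0.7167, 0.7737).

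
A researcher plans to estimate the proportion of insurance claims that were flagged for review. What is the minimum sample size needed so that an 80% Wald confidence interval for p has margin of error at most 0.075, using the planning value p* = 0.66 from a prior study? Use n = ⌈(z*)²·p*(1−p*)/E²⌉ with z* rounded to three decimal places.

The 80% critical value is z* = 1.282.
p*(1−p*) = 0.66·0.34 = 0.2244.
Required n before rounding: 1.643524 × 0.2244 / 0.075² = 65.566.
⌈65.566⌉ = 66.

n = 66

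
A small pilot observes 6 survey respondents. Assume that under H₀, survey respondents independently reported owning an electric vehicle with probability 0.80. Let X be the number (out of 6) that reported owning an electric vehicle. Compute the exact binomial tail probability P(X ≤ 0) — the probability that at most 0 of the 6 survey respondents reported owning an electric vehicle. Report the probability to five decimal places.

P = 0.00006

X ~ Binomial(n=6, p=0.80).
P(X ≤ 0) = C(6,0)·0.80^0·0.20^6.
= 0.000064 = 0.00006.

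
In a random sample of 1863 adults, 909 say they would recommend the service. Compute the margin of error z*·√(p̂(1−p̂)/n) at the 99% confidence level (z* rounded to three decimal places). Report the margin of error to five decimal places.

ME = 0.02983

Sample proportion p̂ = 909/1863 = 0.48792.
SE = √(p̂(1−p̂)/n) = √(0.249854/1863) = 0.011581.
The 99% critical value is z* = 2.576.
Margin of error = z*·SE = 2.576 × 0.011581 = 0.02983.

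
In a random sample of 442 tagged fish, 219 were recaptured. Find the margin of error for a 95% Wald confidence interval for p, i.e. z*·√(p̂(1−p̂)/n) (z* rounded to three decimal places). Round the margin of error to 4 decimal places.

ME = 0.0466

Sample proportion p̂ = 219/442 = 0.49548.
SE(p̂) = √(0.49548·0.50452/442) = 0.023782.
The 95% critical value is z* = 1.960.
So ME = 0.0466.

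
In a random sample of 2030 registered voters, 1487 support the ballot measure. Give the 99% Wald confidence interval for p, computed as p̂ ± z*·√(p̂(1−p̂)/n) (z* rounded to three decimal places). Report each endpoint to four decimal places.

(0.7072, 0.7578)

With x = 1487 successes in n = 2030, p̂ = 0.73251.
Standard error of p̂: √(0.195938/2030) = √0.000096521 = 0.009825.
The 99% critical value is z* = 2.576.
Margin of error: 2.576 × 0.009825 = 0.02531.
CI: 0.73251 ± 0.02531 = (0.7072, 0.7578).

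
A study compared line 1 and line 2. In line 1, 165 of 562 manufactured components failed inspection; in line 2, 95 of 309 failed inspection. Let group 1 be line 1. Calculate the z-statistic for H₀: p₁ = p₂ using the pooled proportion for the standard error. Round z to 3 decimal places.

z = -0.427

Sample proportions: p̂₁ = 165/562 = 0.29359 and p̂₂ = 95/309 = 0.30744.
Pooled p̂ = (165+95)/(562+309) = 260/871 = 0.29851.
SE = √[p̂(1−p̂)(1/n₁+1/n₂)] = √[0.29851·0.70149·(1/562+1/309)] ≈ 0.032408.
z = (p̂₁ − p̂₂)/SE = (0.29359 − 0.30744)/0.032408 = -0.01385/0.032408 = -0.427.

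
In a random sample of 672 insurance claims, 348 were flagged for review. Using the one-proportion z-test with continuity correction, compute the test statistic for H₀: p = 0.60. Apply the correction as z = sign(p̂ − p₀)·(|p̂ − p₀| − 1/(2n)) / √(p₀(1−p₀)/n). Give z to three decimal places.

z = -4.307

With x = 348 successes in n = 672, p̂ = 0.51786. p̂ − p₀ = -0.082143.
1/(2n) = 0.000744.
Corrected numerator: |-0.082143| − 0.000744 = 0.081399.
Under H₀, SE = √(p₀(1−p₀)/n) = √(0.60·0.40/672) = √0.000357143 = 0.018898.
z = (−)0.081399/0.018898 = -4.307.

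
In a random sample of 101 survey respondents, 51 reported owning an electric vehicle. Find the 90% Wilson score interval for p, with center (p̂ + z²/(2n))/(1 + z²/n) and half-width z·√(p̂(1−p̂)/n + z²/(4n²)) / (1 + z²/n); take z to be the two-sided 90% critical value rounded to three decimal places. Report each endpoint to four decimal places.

(0.4241, 0.5856)

Here p̂ = 51/101 = 0.50495 and z = 1.645 (z² = 2.706025).
Denominator 1 + z²/n = 1 + 2.706025/101 = 1.026792.
Adjusted center: (0.50495 + z²/(2n))/1.026792 = 0.50482.
Radicand: p̂(1−p̂)/n + z²/(4n²) = 0.002475005 + 0.000066318 = 0.002541323.
Half-width = 1.645·√0.002541323/1.026792 = 0.08076.
CI: 0.50482 ± 0.08076 = (0.4241, 0.5856).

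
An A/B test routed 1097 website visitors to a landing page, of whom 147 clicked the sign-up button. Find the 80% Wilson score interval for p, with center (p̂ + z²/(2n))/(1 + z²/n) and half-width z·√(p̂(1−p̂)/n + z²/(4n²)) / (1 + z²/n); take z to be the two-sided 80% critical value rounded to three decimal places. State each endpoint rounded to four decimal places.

p̂ = 147/1097 = 0.13400; z = 1.282, so z² = 1.643524.
Denominator 1 + z²/n = 1 + 1.643524/1097 = 1.001498.
Adjusted center: (0.13400 + z²/(2n))/1.001498 = 0.13455.
Radicand: p̂(1−p̂)/n + z²/(4n²) = 0.000105784 + 0.000000341 = 0.000106125.
Half-width = 1.282·√0.000106125/1.001498 = 0.01319.
CI: 0.13455 ± 0.01319 = (0.1214, 0.1477).

(0.1214, 0.1477)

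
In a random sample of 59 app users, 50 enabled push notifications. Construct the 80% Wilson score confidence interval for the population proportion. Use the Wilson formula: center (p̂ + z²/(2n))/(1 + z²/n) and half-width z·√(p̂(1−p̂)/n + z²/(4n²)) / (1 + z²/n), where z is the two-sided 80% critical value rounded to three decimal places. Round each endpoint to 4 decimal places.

(0.7781, 0.8980)

Here p̂ = 50/59 = 0.84746 and z = 1.282 (z² = 1.643524).
1 + z²/n = 1.027856.
Adjusted center: (0.84746 + z²/(2n))/1.027856 = 0.83804.
Radicand: p̂(1−p̂)/n + z²/(4n²) = 0.002191071 + 0.000118035 = 0.002309106.
Half-width = 1.282·√0.002309106/1.027856 = 0.05993.
So the interval runs from 0.7781 to 0.8980.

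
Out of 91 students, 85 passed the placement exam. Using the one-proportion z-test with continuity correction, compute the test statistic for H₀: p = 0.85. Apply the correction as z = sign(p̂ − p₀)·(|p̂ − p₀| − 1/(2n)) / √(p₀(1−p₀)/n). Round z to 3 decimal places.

The sample proportion is 85/91 = 0.93407. p̂ − p₀ = 0.084066.
1/(2n) = 0.005495.
Corrected numerator: |0.084066| − 0.005495 = 0.078571.
Under H₀, SE = √(p₀(1−p₀)/n) = √(0.85·0.15/91) = √0.001401099 = 0.037431.
z = (+)0.078571/0.037431 = 2.099.

z = 2.099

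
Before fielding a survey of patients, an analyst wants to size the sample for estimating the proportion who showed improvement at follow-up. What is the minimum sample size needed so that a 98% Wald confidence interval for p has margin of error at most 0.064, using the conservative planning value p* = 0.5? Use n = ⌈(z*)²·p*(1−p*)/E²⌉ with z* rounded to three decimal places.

The 98% critical value is z* = 2.326.
p*(1−p*) = 0.2500.
(z*)²·p*(1−p*)/E² = 5.410276·0.2500/0.004096 = 330.217.
⌈330.217⌉ = 331.

n = 331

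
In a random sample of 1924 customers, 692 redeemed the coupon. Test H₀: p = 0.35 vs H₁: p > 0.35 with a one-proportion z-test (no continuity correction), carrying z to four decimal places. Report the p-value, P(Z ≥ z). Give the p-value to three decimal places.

The sample proportion is 692/1924 = 0.35967.
SE₀ = √(0.35·0.65/1924) = 0.010874.
Test statistic (full precision, shown to 4 dp): z = (692/1924 − 0.35)/SE₀ ≈ 0.8890.
From the standard normal, P(Z ≥ z) = 0.187.

p-value = 0.187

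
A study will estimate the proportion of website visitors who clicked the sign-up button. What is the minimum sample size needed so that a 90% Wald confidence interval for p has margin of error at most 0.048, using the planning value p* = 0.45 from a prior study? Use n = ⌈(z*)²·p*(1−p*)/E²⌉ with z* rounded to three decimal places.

z* = 1.645 at the 90% level.
p*(1−p*) = 0.2475.
(z*)²·p*(1−p*)/E² = 2.706025·0.2475/0.002304 = 290.686.
⌈290.686⌉ = 291.

n = 291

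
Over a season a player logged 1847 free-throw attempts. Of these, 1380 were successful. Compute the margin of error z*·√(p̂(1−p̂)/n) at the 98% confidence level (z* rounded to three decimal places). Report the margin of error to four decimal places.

p̂ = 1380/1847 = 0.74716.
SE(p̂) = √(0.74716·0.25284/1847) = 0.010113.
The 98% critical value is z* = 2.326.
Margin of error = z*·SE = 2.326 × 0.010113 = 0.0235.

ME = 0.0235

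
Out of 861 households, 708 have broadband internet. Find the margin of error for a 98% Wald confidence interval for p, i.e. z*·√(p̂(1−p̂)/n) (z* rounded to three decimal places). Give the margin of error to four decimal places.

With x = 708 successes in n = 861, p̂ = 0.82230.
Standard error of p̂: √(0.146123/861) = √0.000169713 = 0.013027.
z* = 2.326 at the 98% level.
ME = 2.326·0.013027 = 0.0303.

ME = 0.0303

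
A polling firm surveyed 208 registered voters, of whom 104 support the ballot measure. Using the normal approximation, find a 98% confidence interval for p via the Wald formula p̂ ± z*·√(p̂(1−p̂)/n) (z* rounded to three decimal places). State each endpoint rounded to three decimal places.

(0.419, 0.581)

Sample proportion p̂ = 104/208 = 0.50000.
SE = √(p̂(1−p̂)/n) = √(0.250000/208) = 0.034669.
The 98% critical value is z* = 2.326.
Margin = 2.326·0.034669 = 0.08064.
Interval: 0.50000 ± 0.08064 → (0.419, 0.581).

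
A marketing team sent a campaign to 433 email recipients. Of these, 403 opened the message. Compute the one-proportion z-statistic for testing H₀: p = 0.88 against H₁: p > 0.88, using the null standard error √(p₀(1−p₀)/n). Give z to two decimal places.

With x = 403 successes in n = 433, p̂ = 0.93072.
Under H₀, SE = √(p₀(1−p₀)/n) = √(0.88·0.12/433) = √0.000243880 = 0.015617.
z = (p̂ − p₀)/SE = (0.93072 − 0.88)/0.015617 = 3.25.

z = 3.25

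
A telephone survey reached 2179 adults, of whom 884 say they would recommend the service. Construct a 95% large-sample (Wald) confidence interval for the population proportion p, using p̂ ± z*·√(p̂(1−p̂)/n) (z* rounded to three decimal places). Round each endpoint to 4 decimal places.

The sample proportion is 884/2179 = 0.40569.
SE = √(p̂(1−p̂)/n) = √(0.241106/2179) = 0.010519.
The 95% critical value is z* = 1.960.
Margin = 1.960·0.010519 = 0.02062.
Interval: 0.40569 ± 0.02062 → (0.3851, 0.4263).

(0.3851, 0.4263)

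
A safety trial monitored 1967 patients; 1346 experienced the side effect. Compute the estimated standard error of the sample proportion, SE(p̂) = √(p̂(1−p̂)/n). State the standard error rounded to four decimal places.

Sample proportion p̂ = 1346/1967 = 0.68429.
p̂(1−p̂) = 0.216037.
SE = √(0.216037/1967) = √0.000109831 = 0.0105.

SE = 0.0105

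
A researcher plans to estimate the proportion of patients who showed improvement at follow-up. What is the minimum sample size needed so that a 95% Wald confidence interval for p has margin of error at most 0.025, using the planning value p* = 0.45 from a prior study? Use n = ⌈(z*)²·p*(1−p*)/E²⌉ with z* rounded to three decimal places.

The 95% critical value is z* = 1.960.
p*(1−p*) = 0.45·0.55 = 0.2475.
Required n before rounding: 3.841600 × 0.2475 / 0.025² = 1521.274.
Rounding up, n = 1522.

n = 1522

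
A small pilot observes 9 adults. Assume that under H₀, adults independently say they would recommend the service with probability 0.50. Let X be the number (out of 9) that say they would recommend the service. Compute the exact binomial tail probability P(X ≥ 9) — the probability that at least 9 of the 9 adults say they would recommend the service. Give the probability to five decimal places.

X ~ Binomial(n=9, p=0.50).
P(X ≥ 9) = C(9,9)·0.50^9·0.50^0.
= 0.001953 = 0.00195.

P = 0.00195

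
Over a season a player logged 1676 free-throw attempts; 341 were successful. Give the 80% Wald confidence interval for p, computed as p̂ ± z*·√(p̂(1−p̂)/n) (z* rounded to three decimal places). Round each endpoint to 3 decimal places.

The sample proportion is 341/1676 = 0.20346.
SE = √(p̂(1−p̂)/n) = √(0.162064/1676) = 0.009833.
For 80% confidence, z* = 1.282.
Margin = 1.282·0.009833 = 0.01261.
CI: 0.20346 ± 0.01261 = (0.191, 0.216).

(0.191, 0.216)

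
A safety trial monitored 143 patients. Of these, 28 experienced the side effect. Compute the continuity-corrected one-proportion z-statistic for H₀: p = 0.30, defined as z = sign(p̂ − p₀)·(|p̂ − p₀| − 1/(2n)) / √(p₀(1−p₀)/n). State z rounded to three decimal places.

z = -2.628

The sample proportion is 28/143 = 0.19580. p̂ − p₀ = -0.104196.
1/(2n) = 0.003497.
Corrected numerator: |-0.104196| − 0.003497 = 0.100699.
Null standard error: √(0.30·0.70/143) = √0.001468531 = 0.038321.
z = (−)0.100699/0.038321 = -2.628.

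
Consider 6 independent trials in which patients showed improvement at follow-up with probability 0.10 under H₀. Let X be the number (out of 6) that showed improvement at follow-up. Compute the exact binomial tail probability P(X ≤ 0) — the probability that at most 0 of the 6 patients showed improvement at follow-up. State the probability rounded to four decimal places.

P = 0.5314

X ~ Binomial(n=6, p=0.10).
P(X ≤ 0) = C(6,0)·0.10^0·0.90^6.
= 0.531441 = 0.5314.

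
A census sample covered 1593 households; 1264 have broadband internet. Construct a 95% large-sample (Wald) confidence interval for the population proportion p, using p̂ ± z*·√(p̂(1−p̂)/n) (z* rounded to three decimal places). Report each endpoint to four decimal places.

p̂ = 1264/1593 = 0.79347.
Standard error of p̂: √(0.163875/1593) = √0.000102872 = 0.010143.
z* = 1.960 at the 95% level.
Margin = 1.960·0.010143 = 0.01988.
Interval: 0.79347 ± 0.01988 → (0.7736, 0.8134).

(0.7736, 0.8134)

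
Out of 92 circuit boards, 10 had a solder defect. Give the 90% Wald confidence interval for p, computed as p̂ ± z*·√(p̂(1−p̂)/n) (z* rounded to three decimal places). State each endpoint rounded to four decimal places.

(0.0553, 0.1621)

Sample proportion p̂ = 10/92 = 0.10870.
Standard error of p̂: √(0.096881/92) = √0.001053053 = 0.032451.
For 90% confidence, z* = 1.645.
Margin = 1.645·0.032451 = 0.05338.
Interval: 0.10870 ± 0.05338 → (0.0553, 0.1621).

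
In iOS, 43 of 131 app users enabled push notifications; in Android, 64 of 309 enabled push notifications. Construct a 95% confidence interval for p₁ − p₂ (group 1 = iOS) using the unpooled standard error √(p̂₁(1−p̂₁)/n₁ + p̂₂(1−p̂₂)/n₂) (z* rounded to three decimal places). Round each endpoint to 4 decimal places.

(0.0289, 0.2134)

p̂₁ = 43/131 = 0.32824, p̂₂ = 64/309 = 0.20712; p̂₁ − p̂₂ = 0.12112.
Unpooled SE = √(p̂₁(1−p̂₁)/n₁ + p̂₂(1−p̂₂)/n₂) = √(0.001683206 + 0.000531460) = 0.047060.
The 95% critical value is z* = 1.960. Margin = 1.960·0.047060 = 0.09224.
So the interval runs from 0.0289 to 0.2134.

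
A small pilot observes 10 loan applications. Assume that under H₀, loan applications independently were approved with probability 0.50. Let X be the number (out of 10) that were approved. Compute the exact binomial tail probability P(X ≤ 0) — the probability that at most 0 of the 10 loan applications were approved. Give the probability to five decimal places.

P = 0.00098

X is binomial with n = 10 and p = 0.50.
P(X ≤ 0) = C(10,0)·0.50^0·0.50^10.
= 0.000977 = 0.00098.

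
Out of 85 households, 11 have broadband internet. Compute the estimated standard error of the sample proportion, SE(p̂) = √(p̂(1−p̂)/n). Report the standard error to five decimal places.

SE = 0.03641

The sample proportion is 11/85 = 0.12941.
p̂(1−p̂) = 0.12941·0.87059 = 0.112663.
SE = √(0.112663/85) = 0.03641.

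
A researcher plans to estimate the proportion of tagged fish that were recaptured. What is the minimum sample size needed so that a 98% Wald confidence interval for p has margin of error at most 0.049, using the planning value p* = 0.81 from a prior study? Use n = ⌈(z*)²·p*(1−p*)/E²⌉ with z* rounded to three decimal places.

For 98% confidence, z* = 2.326.
p*(1−p*) = 0.81·0.19 = 0.1539.
Required n before rounding: 5.410276 × 0.1539 / 0.049² = 346.789.
Rounding up, n = 347.

n = 347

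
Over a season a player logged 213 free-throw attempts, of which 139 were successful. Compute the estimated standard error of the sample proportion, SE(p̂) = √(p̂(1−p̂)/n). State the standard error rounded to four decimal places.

SE = 0.0326

The sample proportion is 139/213 = 0.65258.
p̂(1−p̂) = 0.226719.
Dividing by n and taking the root: √0.001064408 = 0.0326.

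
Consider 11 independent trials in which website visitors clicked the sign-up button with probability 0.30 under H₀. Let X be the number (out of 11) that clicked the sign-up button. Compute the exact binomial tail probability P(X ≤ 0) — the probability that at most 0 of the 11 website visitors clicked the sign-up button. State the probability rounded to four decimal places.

X is binomial with n = 11 and p = 0.30.
P(X ≤ 0) = C(11,0)·0.30^0·0.70^11.
= 0.019773 = 0.0198.

P = 0.0198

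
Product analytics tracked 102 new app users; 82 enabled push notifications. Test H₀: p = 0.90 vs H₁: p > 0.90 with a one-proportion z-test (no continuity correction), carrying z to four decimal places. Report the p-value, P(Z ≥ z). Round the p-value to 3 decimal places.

Sample proportion p̂ = 82/102 = 0.80392.
Null standard error: √(0.90·0.10/102) = √0.000882353 = 0.029704.
Test statistic (full precision, shown to 4 dp): z = (82/102 − 0.90)/SE₀ ≈ -3.2345.
From the standard normal, P(Z ≥ z) = 0.999.

p-value = 0.999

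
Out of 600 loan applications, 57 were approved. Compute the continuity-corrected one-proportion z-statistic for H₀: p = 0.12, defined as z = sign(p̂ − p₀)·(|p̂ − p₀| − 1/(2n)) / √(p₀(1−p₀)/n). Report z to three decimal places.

The sample proportion is 57/600 = 0.09500. p̂ − p₀ = -0.025000.
1/(2n) = 0.000833.
Corrected numerator: |-0.025000| − 0.000833 = 0.024167.
SE₀ = √(0.12·0.88/600) = 0.013266.
z = −0.024167/0.013266 = -1.822.

z = -1.822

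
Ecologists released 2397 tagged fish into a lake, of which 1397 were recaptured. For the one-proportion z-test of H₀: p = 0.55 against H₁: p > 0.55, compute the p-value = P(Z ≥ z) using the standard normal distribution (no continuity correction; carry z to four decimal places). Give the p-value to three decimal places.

p-value = 0.001

The sample proportion is 1397/2397 = 0.58281.
Under H₀, SE = √(p₀(1−p₀)/n) = √(0.55·0.45/2397) = √0.000103254 = 0.010161.
z = (p̂ − p₀)/SE = (1397/2397 − 0.55)/0.010161 ≈ 3.2291.
p-value = P(Z ≥ z) with z = 3.2291 → 0.001.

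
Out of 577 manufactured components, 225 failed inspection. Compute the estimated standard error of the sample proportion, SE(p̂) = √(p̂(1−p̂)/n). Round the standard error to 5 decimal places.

SE = 0.02030

p̂ = 225/577 = 0.38995.
p̂(1−p̂) = 0.38995·0.61005 = 0.237889.
SE = √(0.237889/577) = √0.000412286 = 0.02030.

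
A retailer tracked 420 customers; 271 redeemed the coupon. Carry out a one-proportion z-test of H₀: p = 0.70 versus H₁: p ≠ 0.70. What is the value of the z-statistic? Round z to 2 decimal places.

p̂ = 271/420 = 0.64524.
Null standard error: √(0.70·0.30/420) = √0.000500000 = 0.022361.
Test statistic: z = -0.05476/0.022361 = -2.45.

z = -2.45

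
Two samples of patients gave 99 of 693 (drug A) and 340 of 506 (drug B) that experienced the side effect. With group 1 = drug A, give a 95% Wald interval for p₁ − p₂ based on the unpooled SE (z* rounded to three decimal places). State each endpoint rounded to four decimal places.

p̂₁ = 99/693 = 0.14286, p̂₂ = 340/506 = 0.67194; p̂₁ − p̂₂ = -0.52908.
Unpooled SE = √(p̂₁(1−p̂₁)/n₁ + p̂₂(1−p̂₂)/n₂) = √(0.000176694 + 0.000435648) = 0.024746.
z* = 1.960 at the 95% level. Margin = 1.960·0.024746 = 0.04850.
CI: -0.52908 ± 0.04850 = (-0.5776, -0.4806).

(-0.5776, -0.4806)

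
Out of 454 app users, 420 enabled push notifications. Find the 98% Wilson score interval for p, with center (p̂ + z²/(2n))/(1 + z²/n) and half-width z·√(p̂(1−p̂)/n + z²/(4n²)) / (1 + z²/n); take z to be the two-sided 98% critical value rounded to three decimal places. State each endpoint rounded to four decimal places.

Here p̂ = 420/454 = 0.92511 and z = 2.326 (z² = 5.410276).
1 + z²/n = 1.011917.
Adjusted center: (0.92511 + z²/(2n))/1.011917 = 0.92010.
Radicand: p̂(1−p̂)/n + z²/(4n²) = 0.000152602 + 0.000006562 = 0.000159164.
Half-width = 2.326·√0.000159164/1.011917 = 0.02900.
So the interval runs from 0.8911 to 0.9491.

(0.8911, 0.9491)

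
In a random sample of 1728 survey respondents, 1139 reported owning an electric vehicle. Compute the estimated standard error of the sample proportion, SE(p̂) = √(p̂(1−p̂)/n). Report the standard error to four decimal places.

SE = 0.0114

Sample proportion p̂ = 1139/1728 = 0.65914.
p̂(1−p̂) = 0.224674.
SE = √(0.224674/1728) = 0.0114.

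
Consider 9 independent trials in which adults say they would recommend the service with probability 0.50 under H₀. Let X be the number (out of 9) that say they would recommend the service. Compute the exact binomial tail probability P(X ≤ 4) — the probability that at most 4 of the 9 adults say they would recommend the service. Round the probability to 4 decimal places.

P = 0.5000

X ~ Binomial(n=9, p=0.50).
P(X ≤ 4) = Σ_{j=0}^{4} C(9,j)·0.50^j·0.50^{9−j}.
= 0.001953 + 0.017578 + 0.070312 + 0.164062 + 0.246094 = 0.5000.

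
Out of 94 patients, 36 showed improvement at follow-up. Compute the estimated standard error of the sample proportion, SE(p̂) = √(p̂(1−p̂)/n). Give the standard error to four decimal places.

SE = 0.0501

p̂ = 36/94 = 0.38298.
p̂(1−p̂) = 0.236306.
SE = √(0.236306/94) = 0.0501.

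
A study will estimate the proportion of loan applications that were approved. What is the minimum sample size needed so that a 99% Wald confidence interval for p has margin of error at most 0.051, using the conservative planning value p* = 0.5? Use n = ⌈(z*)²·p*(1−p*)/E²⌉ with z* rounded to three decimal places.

For 99% confidence, z* = 2.576.
p*(1−p*) = 0.2500.
(z*)²·p*(1−p*)/E² = 6.635776·0.2500/0.002601 = 637.810.
⌈637.810⌉ = 638.

n = 638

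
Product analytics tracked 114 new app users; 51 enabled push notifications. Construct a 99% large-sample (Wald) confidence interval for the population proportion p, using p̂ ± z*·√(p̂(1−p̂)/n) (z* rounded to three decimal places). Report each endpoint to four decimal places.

p̂ = 51/114 = 0.44737.
SE(p̂) = √(0.44737·0.55263/114) = 0.046569.
For 99% confidence, z* = 2.576.
Margin of error: 2.576 × 0.046569 = 0.11996.
Interval: 0.44737 ± 0.11996 → (0.3274, 0.5673).

(0.3274, 0.5673)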